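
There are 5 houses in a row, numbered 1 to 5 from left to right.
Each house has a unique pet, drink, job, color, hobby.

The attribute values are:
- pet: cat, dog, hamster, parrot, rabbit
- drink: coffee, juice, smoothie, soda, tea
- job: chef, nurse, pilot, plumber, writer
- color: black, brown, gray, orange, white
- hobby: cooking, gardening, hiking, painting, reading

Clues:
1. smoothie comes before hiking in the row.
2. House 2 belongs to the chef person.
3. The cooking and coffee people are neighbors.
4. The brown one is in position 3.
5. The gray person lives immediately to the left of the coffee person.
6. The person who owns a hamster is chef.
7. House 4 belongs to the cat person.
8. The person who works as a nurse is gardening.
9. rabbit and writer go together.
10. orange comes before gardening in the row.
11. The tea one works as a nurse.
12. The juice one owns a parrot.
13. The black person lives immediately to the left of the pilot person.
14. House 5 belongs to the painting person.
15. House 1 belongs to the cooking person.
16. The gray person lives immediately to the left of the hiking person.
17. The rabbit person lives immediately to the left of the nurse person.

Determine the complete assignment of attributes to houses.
Solution:

House | Pet | Drink | Job | Color | Hobby
-----------------------------------------
  1   | dog | smoothie | plumber | gray | cooking
  2   | hamster | coffee | chef | orange | hiking
  3   | rabbit | soda | writer | brown | reading
  4   | cat | tea | nurse | black | gardening
  5   | parrot | juice | pilot | white | painting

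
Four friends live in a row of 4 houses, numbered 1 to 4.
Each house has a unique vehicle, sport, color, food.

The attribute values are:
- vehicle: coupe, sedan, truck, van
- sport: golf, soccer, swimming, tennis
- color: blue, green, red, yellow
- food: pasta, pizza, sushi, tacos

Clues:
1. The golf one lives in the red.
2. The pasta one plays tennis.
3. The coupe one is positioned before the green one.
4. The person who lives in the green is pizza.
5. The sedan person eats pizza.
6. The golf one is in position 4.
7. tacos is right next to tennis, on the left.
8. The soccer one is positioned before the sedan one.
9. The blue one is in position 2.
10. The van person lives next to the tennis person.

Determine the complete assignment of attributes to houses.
Solution:

House | Vehicle | Sport | Color | Food
--------------------------------------
  1   | van | soccer | yellow | tacos
  2   | coupe | tennis | blue | pasta
  3   | sedan | swimming | green | pizza
  4   | truck | golf | red | sushi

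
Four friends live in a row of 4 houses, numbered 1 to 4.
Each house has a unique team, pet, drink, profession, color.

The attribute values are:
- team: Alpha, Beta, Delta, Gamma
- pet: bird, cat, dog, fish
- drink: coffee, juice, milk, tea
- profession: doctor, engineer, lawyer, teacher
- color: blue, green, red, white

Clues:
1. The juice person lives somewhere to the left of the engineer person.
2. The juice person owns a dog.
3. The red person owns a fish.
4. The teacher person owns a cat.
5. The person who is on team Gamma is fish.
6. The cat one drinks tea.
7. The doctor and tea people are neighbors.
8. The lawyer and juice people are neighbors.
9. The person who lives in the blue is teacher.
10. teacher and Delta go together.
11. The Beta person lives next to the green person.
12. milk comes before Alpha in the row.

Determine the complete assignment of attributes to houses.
Solution:

House | Team | Pet | Drink | Profession | Color
-----------------------------------------------
  1   | Beta | bird | milk | lawyer | white
  2   | Alpha | dog | juice | doctor | green
  3   | Delta | cat | tea | teacher | blue
  4   | Gamma | fish | coffee | engineer | red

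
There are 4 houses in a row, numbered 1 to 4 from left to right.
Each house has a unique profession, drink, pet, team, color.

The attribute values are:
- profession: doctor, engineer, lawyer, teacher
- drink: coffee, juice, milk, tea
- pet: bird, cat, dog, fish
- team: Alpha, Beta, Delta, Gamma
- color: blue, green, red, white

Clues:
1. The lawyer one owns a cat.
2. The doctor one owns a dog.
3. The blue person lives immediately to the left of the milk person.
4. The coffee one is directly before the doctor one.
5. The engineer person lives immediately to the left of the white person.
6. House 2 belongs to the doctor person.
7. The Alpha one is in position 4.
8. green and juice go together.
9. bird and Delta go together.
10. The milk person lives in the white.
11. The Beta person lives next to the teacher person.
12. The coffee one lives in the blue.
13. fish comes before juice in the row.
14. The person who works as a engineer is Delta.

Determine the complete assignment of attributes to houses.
Solution:

House | Profession | Drink | Pet | Team | Color
-----------------------------------------------
  1   | engineer | coffee | bird | Delta | blue
  2   | doctor | milk | dog | Beta | white
  3   | teacher | tea | fish | Gamma | red
  4   | lawyer | juice | cat | Alpha | green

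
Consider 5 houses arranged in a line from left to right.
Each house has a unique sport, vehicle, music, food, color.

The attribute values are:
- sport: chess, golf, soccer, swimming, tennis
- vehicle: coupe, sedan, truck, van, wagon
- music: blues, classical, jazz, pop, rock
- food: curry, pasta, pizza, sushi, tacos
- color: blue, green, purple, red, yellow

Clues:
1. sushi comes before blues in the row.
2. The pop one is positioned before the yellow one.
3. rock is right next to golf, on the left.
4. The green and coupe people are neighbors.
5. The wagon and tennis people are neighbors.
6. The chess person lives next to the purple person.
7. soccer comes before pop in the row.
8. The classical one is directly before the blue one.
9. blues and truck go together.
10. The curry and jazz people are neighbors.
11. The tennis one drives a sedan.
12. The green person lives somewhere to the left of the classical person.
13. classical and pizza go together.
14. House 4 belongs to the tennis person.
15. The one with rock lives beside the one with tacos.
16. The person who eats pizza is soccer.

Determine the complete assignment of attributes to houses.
Solution:

House | Sport | Vehicle | Music | Food | Color
----------------------------------------------
  1   | chess | van | rock | curry | green
  2   | golf | coupe | jazz | tacos | purple
  3   | soccer | wagon | classical | pizza | red
  4   | tennis | sedan | pop | sushi | blue
  5   | swimming | truck | blues | pasta | yellow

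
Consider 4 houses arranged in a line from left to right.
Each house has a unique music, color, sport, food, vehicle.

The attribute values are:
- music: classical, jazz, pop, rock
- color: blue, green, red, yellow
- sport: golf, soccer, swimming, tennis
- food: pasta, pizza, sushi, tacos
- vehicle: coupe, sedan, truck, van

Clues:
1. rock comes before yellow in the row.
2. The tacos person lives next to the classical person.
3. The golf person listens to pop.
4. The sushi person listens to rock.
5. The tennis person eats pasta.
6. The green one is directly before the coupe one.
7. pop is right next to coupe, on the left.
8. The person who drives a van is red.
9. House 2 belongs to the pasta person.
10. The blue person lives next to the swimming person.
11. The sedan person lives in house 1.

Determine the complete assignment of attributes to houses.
Solution:

House | Music | Color | Sport | Food | Vehicle
----------------------------------------------
  1   | pop | green | golf | tacos | sedan
  2   | classical | blue | tennis | pasta | coupe
  3   | rock | red | swimming | sushi | van
  4   | jazz | yellow | soccer | pizza | truck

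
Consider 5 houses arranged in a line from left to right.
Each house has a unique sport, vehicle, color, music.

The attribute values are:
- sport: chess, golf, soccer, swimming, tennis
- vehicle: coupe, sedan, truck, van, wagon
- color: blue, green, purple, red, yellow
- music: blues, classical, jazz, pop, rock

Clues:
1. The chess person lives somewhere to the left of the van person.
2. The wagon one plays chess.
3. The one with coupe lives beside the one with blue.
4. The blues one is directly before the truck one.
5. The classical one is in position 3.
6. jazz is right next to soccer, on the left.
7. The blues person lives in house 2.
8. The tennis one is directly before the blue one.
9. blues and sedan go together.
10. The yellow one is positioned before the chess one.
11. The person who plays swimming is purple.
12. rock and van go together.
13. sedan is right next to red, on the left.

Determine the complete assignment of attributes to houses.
Solution:

House | Sport | Vehicle | Color | Music
---------------------------------------
  1   | tennis | coupe | yellow | jazz
  2   | soccer | sedan | blue | blues
  3   | golf | truck | red | classical
  4   | chess | wagon | green | pop
  5   | swimming | van | purple | rock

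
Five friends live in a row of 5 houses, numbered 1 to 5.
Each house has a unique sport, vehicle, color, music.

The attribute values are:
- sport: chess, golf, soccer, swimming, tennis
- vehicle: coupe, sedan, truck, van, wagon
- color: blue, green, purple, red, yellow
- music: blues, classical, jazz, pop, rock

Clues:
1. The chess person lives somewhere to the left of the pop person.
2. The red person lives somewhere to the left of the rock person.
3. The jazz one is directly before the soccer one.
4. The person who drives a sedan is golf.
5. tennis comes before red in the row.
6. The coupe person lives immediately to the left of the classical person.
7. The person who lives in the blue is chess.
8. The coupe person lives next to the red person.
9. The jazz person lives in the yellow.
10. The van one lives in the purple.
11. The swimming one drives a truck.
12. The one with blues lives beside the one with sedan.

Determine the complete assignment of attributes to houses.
Solution:

House | Sport | Vehicle | Color | Music
---------------------------------------
  1   | tennis | coupe | green | blues
  2   | golf | sedan | red | classical
  3   | chess | wagon | blue | rock
  4   | swimming | truck | yellow | jazz
  5   | soccer | van | purple | pop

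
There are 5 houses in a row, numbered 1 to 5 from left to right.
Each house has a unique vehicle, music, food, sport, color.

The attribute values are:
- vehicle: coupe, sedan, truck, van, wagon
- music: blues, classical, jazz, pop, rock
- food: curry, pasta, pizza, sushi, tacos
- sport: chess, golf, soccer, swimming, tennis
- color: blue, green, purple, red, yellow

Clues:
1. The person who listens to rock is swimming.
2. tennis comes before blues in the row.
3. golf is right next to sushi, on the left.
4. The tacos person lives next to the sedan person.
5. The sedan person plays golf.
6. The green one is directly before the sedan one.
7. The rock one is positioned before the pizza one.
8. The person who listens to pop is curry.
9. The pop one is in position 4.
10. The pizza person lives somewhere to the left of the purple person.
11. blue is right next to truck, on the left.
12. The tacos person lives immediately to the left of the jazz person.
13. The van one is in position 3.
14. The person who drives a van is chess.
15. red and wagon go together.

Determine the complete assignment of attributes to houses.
Solution:

House | Vehicle | Music | Food | Sport | Color
----------------------------------------------
  1   | coupe | rock | tacos | swimming | green
  2   | sedan | jazz | pizza | golf | yellow
  3   | van | classical | sushi | chess | blue
  4   | truck | pop | curry | tennis | purple
  5   | wagon | blues | pasta | soccer | red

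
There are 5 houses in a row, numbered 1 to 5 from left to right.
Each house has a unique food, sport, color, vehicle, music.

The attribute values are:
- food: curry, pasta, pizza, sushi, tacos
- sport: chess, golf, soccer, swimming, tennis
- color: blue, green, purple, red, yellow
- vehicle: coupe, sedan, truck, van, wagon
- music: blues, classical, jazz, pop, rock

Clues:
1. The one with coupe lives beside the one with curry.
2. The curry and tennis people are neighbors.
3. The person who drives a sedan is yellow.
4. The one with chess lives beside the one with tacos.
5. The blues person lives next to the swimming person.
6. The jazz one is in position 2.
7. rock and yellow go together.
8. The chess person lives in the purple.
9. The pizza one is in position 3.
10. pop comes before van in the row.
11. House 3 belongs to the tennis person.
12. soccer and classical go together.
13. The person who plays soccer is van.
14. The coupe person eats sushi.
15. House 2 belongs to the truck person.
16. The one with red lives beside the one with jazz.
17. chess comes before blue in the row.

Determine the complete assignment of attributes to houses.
Solution:

House | Food | Sport | Color | Vehicle | Music
----------------------------------------------
  1   | sushi | golf | red | coupe | blues
  2   | curry | swimming | green | truck | jazz
  3   | pizza | tennis | yellow | sedan | rock
  4   | pasta | chess | purple | wagon | pop
  5   | tacos | soccer | blue | van | classical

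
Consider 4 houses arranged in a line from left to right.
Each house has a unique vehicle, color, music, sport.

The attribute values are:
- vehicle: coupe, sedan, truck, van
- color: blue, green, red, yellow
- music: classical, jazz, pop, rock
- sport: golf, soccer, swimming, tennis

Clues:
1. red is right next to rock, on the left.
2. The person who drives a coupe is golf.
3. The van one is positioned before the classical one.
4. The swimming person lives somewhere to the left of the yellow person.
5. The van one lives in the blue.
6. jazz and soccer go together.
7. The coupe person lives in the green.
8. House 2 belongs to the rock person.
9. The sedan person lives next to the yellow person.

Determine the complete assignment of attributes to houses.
Solution:

House | Vehicle | Color | Music | Sport
---------------------------------------
  1   | sedan | red | pop | swimming
  2   | truck | yellow | rock | tennis
  3   | van | blue | jazz | soccer
  4   | coupe | green | classical | golf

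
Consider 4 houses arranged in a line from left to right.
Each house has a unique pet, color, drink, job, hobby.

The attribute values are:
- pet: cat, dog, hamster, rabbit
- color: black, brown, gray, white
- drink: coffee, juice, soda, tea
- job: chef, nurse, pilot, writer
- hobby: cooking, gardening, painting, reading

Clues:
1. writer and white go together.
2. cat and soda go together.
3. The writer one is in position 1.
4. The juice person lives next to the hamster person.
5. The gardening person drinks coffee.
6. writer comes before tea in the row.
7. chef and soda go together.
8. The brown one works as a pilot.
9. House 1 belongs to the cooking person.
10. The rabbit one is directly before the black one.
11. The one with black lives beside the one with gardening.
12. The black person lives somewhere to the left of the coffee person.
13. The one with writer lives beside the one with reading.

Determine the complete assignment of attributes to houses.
Solution:

House | Pet | Color | Drink | Job | Hobby
-----------------------------------------
  1   | rabbit | white | juice | writer | cooking
  2   | hamster | black | tea | nurse | reading
  3   | dog | brown | coffee | pilot | gardening
  4   | cat | gray | soda | chef | painting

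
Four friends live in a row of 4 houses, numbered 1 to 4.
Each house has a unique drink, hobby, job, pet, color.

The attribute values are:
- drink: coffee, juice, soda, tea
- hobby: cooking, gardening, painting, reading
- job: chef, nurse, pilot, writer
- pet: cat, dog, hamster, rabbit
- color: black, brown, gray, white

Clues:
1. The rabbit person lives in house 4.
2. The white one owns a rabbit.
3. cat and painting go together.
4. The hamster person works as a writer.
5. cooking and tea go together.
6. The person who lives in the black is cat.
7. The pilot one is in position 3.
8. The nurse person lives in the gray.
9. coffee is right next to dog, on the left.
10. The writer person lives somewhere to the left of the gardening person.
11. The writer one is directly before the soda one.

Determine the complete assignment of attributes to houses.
Solution:

House | Drink | Hobby | Job | Pet | Color
-----------------------------------------
  1   | coffee | reading | writer | hamster | brown
  2   | soda | gardening | nurse | dog | gray
  3   | juice | painting | pilot | cat | black
  4   | tea | cooking | chef | rabbit | white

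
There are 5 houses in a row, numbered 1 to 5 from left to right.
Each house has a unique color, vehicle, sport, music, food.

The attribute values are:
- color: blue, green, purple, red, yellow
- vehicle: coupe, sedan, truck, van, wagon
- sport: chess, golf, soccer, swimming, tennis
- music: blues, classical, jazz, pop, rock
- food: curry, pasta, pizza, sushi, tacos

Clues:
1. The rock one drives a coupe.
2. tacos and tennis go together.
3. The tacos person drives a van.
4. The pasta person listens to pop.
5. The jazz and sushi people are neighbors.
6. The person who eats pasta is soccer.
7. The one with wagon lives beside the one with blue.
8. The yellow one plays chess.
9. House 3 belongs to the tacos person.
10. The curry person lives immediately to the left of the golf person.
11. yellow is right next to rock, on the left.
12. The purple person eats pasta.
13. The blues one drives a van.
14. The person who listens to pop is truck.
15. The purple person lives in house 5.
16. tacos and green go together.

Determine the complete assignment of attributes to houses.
Solution:

House | Color | Vehicle | Sport | Music | Food
----------------------------------------------
  1   | yellow | wagon | chess | jazz | curry
  2   | blue | coupe | golf | rock | sushi
  3   | green | van | tennis | blues | tacos
  4   | red | sedan | swimming | classical | pizza
  5   | purple | truck | soccer | pop | pasta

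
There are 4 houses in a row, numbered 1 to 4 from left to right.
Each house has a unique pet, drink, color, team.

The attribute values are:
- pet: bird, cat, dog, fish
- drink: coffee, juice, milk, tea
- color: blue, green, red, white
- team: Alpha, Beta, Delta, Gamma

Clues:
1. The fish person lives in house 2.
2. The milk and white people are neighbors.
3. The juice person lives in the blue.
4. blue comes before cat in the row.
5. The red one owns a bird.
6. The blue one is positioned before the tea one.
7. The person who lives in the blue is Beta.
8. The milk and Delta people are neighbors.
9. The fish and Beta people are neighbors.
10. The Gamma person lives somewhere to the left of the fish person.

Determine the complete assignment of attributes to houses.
Solution:

House | Pet | Drink | Color | Team
----------------------------------
  1   | bird | milk | red | Gamma
  2   | fish | coffee | white | Delta
  3   | dog | juice | blue | Beta
  4   | cat | tea | green | Alpha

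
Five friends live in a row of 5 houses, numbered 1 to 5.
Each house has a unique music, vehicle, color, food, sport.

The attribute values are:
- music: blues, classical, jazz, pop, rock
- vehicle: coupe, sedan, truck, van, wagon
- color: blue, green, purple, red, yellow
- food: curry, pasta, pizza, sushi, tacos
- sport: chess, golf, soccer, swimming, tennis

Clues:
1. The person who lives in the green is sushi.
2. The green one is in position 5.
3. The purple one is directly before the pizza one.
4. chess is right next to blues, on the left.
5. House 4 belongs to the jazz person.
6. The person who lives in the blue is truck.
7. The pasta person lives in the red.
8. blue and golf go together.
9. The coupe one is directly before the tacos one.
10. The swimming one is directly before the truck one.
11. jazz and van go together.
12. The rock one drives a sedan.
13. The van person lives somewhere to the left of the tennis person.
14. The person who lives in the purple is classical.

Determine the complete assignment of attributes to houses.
Solution:

House | Music | Vehicle | Color | Food | Sport
----------------------------------------------
  1   | classical | wagon | purple | curry | chess
  2   | blues | coupe | yellow | pizza | swimming
  3   | pop | truck | blue | tacos | golf
  4   | jazz | van | red | pasta | soccer
  5   | rock | sedan | green | sushi | tennis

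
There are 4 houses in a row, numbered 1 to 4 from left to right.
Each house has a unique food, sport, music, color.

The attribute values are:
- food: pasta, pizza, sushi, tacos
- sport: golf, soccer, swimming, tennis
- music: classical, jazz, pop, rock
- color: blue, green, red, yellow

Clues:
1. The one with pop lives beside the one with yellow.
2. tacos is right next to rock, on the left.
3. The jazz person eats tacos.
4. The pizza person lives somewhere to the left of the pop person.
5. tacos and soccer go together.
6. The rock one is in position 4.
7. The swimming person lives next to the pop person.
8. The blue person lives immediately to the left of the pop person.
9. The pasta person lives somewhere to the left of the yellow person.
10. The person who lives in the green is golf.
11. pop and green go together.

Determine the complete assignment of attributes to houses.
Solution:

House | Food | Sport | Music | Color
------------------------------------
  1   | pizza | swimming | classical | blue
  2   | pasta | golf | pop | green
  3   | tacos | soccer | jazz | yellow
  4   | sushi | tennis | rock | red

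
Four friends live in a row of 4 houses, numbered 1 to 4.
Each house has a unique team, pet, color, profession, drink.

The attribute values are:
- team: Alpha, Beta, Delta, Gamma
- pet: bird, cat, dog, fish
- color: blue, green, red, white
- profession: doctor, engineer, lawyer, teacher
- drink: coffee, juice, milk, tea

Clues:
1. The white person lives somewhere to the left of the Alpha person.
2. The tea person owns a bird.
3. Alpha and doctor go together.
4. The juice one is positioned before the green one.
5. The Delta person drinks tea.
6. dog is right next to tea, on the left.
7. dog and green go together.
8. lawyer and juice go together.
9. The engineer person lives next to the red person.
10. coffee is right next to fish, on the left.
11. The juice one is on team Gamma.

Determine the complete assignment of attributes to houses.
Solution:

House | Team | Pet | Color | Profession | Drink
-----------------------------------------------
  1   | Beta | cat | white | engineer | coffee
  2   | Gamma | fish | red | lawyer | juice
  3   | Alpha | dog | green | doctor | milk
  4   | Delta | bird | blue | teacher | tea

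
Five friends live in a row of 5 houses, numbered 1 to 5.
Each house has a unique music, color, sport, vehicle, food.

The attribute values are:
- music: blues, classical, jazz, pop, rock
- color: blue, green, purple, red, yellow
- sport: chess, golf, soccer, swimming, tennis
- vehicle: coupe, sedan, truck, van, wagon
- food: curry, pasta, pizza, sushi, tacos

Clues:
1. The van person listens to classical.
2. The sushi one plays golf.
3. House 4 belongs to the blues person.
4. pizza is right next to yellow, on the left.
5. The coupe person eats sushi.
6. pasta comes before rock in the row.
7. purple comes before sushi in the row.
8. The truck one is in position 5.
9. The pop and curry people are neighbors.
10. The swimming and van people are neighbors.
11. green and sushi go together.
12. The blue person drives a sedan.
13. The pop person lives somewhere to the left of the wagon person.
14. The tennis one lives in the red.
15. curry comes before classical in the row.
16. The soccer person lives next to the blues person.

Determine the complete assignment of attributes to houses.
Solution:

House | Music | Color | Sport | Vehicle | Food
----------------------------------------------
  1   | pop | blue | chess | sedan | pizza
  2   | jazz | yellow | swimming | wagon | curry
  3   | classical | purple | soccer | van | pasta
  4   | blues | green | golf | coupe | sushi
  5   | rock | red | tennis | truck | tacos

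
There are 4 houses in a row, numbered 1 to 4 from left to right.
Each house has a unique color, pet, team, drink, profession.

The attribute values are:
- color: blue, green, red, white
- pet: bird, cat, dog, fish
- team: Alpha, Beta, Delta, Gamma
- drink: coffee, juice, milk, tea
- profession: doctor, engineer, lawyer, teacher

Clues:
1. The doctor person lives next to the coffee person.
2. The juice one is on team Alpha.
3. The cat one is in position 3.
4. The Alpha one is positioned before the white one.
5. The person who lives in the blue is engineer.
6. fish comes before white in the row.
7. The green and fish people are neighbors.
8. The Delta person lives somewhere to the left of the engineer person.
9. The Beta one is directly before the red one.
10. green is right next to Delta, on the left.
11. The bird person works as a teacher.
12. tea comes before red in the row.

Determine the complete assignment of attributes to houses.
Solution:

House | Color | Pet | Team | Drink | Profession
-----------------------------------------------
  1   | green | dog | Beta | tea | doctor
  2   | red | fish | Delta | coffee | lawyer
  3   | blue | cat | Alpha | juice | engineer
  4   | white | bird | Gamma | milk | teacher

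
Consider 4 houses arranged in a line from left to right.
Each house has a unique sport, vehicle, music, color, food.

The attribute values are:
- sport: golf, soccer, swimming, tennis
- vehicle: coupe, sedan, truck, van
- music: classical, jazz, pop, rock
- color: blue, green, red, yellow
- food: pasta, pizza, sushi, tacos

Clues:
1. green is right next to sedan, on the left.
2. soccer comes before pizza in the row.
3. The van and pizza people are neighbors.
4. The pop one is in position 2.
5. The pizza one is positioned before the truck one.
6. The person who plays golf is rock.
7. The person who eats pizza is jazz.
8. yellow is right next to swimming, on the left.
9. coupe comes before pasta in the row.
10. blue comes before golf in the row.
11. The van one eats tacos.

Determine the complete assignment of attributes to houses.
Solution:

House | Sport | Vehicle | Music | Color | Food
----------------------------------------------
  1   | soccer | coupe | classical | yellow | sushi
  2   | swimming | van | pop | green | tacos
  3   | tennis | sedan | jazz | blue | pizza
  4   | golf | truck | rock | red | pasta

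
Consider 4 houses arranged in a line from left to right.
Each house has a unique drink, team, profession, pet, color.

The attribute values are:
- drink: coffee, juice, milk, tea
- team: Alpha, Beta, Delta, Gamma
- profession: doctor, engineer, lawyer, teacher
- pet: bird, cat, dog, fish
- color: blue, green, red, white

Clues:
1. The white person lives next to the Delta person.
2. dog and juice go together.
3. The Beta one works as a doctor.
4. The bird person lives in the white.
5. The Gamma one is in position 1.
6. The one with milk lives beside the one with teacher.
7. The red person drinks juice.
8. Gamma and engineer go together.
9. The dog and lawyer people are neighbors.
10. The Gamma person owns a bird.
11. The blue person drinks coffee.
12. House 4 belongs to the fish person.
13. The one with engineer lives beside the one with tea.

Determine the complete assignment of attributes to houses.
Solution:

House | Drink | Team | Profession | Pet | Color
-----------------------------------------------
  1   | milk | Gamma | engineer | bird | white
  2   | tea | Delta | teacher | cat | green
  3   | juice | Beta | doctor | dog | red
  4   | coffee | Alpha | lawyer | fish | blue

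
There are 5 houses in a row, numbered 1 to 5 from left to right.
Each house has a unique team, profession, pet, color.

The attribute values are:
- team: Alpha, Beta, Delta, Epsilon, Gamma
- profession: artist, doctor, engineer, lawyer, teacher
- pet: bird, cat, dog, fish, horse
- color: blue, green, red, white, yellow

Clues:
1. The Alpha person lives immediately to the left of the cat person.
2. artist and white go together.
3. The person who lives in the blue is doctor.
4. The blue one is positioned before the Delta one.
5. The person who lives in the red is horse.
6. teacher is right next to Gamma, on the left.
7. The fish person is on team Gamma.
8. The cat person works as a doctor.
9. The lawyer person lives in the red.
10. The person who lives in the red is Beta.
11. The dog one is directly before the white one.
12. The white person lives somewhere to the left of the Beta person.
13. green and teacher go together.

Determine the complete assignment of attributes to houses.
Solution:

House | Team | Profession | Pet | Color
---------------------------------------
  1   | Alpha | engineer | bird | yellow
  2   | Epsilon | doctor | cat | blue
  3   | Delta | teacher | dog | green
  4   | Gamma | artist | fish | white
  5   | Beta | lawyer | horse | red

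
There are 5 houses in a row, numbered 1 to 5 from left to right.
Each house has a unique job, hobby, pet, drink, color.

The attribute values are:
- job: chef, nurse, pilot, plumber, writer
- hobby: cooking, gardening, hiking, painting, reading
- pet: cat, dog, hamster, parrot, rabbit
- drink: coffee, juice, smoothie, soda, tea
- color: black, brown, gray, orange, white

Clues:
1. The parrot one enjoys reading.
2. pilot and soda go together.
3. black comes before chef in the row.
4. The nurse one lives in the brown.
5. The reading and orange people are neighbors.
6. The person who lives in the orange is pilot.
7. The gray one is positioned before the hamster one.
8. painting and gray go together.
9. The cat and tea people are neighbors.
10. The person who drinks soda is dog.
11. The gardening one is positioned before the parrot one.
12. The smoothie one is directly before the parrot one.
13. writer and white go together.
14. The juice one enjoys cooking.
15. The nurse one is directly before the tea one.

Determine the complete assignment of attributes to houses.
Solution:

House | Job | Hobby | Pet | Drink | Color
-----------------------------------------
  1   | nurse | gardening | cat | smoothie | brown
  2   | plumber | reading | parrot | tea | black
  3   | pilot | hiking | dog | soda | orange
  4   | chef | painting | rabbit | coffee | gray
  5   | writer | cooking | hamster | juice | white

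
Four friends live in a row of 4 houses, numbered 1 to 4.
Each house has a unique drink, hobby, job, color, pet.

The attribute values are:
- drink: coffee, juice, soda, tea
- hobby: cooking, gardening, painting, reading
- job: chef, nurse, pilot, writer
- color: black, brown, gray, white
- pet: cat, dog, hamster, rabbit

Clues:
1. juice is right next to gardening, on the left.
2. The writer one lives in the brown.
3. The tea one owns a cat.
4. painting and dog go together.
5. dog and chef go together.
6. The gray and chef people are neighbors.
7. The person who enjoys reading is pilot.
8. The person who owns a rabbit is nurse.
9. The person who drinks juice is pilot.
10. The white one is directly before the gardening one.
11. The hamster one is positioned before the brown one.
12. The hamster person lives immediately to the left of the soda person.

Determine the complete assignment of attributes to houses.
Solution:

House | Drink | Hobby | Job | Color | Pet
-----------------------------------------
  1   | juice | reading | pilot | white | hamster
  2   | soda | gardening | nurse | gray | rabbit
  3   | coffee | painting | chef | black | dog
  4   | tea | cooking | writer | brown | cat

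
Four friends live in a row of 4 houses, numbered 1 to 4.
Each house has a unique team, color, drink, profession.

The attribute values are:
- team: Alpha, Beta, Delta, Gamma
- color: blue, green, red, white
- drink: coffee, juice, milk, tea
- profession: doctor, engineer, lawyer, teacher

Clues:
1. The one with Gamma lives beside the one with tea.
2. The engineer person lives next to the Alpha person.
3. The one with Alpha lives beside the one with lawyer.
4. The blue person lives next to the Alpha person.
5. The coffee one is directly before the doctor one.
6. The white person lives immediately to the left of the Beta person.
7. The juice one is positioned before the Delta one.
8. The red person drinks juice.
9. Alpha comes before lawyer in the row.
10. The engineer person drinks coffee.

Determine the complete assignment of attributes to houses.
Solution:

House | Team | Color | Drink | Profession
-----------------------------------------
  1   | Gamma | blue | coffee | engineer
  2   | Alpha | white | tea | doctor
  3   | Beta | red | juice | lawyer
  4   | Delta | green | milk | teacher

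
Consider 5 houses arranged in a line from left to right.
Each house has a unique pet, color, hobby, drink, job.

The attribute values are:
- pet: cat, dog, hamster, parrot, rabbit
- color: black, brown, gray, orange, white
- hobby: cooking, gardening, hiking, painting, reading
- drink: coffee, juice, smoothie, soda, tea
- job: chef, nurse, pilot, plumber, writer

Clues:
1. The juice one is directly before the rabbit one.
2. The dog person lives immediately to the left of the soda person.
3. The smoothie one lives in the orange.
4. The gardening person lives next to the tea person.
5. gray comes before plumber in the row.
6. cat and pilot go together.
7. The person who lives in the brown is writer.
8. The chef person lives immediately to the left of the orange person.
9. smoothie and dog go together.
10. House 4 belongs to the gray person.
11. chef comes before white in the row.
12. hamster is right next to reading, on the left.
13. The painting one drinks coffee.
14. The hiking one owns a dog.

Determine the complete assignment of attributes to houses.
Solution:

House | Pet | Color | Hobby | Drink | Job
-----------------------------------------
  1   | hamster | brown | gardening | juice | writer
  2   | rabbit | black | reading | tea | chef
  3   | dog | orange | hiking | smoothie | nurse
  4   | cat | gray | cooking | soda | pilot
  5   | parrot | white | painting | coffee | plumber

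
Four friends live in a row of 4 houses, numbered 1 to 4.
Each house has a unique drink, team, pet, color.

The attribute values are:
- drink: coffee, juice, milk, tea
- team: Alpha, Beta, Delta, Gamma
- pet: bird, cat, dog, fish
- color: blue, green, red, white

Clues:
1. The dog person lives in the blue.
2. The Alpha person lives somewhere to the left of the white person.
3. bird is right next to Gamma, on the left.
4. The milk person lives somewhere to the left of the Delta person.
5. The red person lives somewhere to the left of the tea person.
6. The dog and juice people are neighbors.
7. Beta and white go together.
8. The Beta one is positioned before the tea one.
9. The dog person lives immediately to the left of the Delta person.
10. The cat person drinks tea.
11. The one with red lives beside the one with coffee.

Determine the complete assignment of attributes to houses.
Solution:

House | Drink | Team | Pet | Color
----------------------------------
  1   | milk | Alpha | dog | blue
  2   | juice | Delta | fish | red
  3   | coffee | Beta | bird | white
  4   | tea | Gamma | cat | green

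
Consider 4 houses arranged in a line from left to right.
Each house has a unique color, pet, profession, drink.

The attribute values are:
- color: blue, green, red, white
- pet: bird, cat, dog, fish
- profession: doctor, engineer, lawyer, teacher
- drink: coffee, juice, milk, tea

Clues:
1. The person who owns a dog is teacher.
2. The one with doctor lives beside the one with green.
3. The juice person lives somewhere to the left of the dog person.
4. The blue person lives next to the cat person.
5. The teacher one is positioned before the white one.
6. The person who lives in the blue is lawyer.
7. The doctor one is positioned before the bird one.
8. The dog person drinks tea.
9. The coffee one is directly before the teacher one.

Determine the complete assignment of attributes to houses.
Solution:

House | Color | Pet | Profession | Drink
----------------------------------------
  1   | blue | fish | lawyer | juice
  2   | red | cat | doctor | coffee
  3   | green | dog | teacher | tea
  4   | white | bird | engineer | milk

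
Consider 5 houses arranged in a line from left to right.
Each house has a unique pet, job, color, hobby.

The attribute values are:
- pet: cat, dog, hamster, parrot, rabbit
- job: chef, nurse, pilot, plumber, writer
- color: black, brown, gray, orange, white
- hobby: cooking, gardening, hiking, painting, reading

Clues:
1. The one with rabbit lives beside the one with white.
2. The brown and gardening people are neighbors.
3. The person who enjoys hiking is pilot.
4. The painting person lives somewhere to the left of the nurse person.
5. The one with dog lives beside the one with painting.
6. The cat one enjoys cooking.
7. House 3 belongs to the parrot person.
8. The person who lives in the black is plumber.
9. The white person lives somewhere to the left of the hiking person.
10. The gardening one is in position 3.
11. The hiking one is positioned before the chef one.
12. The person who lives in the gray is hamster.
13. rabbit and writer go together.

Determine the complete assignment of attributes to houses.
Solution:

House | Pet | Job | Color | Hobby
---------------------------------
  1   | dog | plumber | black | reading
  2   | rabbit | writer | brown | painting
  3   | parrot | nurse | white | gardening
  4   | hamster | pilot | gray | hiking
  5   | cat | chef | orange | cooking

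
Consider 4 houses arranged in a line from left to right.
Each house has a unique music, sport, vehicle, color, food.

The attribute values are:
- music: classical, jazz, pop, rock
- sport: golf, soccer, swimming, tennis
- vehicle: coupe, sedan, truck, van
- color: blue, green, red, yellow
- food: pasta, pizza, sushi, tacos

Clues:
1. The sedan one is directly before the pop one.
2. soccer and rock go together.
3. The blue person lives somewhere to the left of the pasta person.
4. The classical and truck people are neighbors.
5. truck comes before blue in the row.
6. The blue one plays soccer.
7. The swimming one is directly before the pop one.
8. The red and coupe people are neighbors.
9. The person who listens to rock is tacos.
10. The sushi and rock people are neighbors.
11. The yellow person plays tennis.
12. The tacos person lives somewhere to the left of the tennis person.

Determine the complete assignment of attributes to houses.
Solution:

House | Music | Sport | Vehicle | Color | Food
----------------------------------------------
  1   | classical | swimming | sedan | green | pizza
  2   | pop | golf | truck | red | sushi
  3   | rock | soccer | coupe | blue | tacos
  4   | jazz | tennis | van | yellow | pasta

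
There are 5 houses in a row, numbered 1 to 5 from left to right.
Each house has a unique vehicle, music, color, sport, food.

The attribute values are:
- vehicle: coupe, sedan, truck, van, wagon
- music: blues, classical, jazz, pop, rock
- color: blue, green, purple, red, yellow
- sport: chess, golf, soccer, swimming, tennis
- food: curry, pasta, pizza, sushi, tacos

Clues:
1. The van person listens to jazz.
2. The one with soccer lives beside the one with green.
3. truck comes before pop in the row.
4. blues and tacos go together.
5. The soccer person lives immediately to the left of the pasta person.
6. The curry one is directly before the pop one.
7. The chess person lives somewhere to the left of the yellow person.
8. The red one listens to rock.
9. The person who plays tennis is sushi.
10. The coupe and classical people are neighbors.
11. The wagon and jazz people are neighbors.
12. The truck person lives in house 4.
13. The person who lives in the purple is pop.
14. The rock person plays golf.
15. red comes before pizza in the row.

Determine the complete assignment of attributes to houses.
Solution:

House | Vehicle | Music | Color | Sport | Food
----------------------------------------------
  1   | coupe | blues | blue | soccer | tacos
  2   | wagon | classical | green | chess | pasta
  3   | van | jazz | yellow | tennis | sushi
  4   | truck | rock | red | golf | curry
  5   | sedan | pop | purple | swimming | pizza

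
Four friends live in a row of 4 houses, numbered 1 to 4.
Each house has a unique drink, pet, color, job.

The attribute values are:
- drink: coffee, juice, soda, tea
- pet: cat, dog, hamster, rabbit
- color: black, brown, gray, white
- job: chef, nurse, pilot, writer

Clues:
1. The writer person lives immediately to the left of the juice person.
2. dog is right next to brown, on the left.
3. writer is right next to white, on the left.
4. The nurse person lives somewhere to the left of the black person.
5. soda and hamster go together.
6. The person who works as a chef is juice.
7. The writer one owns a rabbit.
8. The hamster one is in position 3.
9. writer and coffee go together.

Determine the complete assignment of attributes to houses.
Solution:

House | Drink | Pet | Color | Job
---------------------------------
  1   | coffee | rabbit | gray | writer
  2   | juice | dog | white | chef
  3   | soda | hamster | brown | nurse
  4   | tea | cat | black | pilot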